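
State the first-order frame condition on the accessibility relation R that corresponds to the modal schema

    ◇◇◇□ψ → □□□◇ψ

This is a Sahlqvist (Geach-type) schema ◇^3□^1ψ → □^3◇^1ψ.
Minimal-valuation argument: fix x; take any y with xR^3y and any z with xR^3z. Set V(ψ) to the set of worlds R-reachable from y in exactly 1 step. Then □^1ψ holds at y, so the antecedent holds at x; validity forces ◇^1ψ at z, giving a w with zR^1w and yR^1w.
First-order correspondent: ∀x ∀y ∀z ((xR³y ∧ xR³z) → ∃w (yRw ∧ zRw)).

∀x ∀y ∀z ((xR³y ∧ xR³z) → ∃w (yRw ∧ zRw))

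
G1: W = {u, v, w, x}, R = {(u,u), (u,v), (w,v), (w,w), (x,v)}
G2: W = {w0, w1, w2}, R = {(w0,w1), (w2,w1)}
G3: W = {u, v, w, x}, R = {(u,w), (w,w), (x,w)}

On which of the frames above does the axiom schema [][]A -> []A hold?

This is the axiom for density; its first-order frame correspondent is forall x forall y (Rxy -> exists z (Rxz & Rzy)).
G1: fails — Rxv but no z with Rxz and Rzv.
G2: fails — Rw0w1 but no z with Rw0z and Rzw1.
G3: ✓.

G3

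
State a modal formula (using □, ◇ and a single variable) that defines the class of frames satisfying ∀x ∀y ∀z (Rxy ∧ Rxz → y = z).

◇r → □r

The condition is partial functionality. The CD schema ◇r → □r defines it.
Suppose ◇r→□r is valid. Take Rxy, Rxz and set V(r)={y}. Then ◇r at x, so □r at x, so r at z, i.e. z=y.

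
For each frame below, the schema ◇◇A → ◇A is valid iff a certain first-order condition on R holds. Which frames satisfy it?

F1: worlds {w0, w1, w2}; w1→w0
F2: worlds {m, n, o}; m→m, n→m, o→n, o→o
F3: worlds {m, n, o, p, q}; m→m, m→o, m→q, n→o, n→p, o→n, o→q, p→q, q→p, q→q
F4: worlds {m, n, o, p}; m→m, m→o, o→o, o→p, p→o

The schema corresponds to a generalized confluence (Geach) condition: ∀x ∀y (xR²y → ∃w (y = w ∧ xRw)).
F1: holds.
F2: fails — oR²m but no w with m=w and oRw.
F3: fails — mR²n but no w with n=w and mRw.
F4: fails — mR²p but no w with p=w and mRw.
Valid on: F1.

F1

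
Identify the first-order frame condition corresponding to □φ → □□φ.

transitivity: ∀x ∀y ∀z (Rxy ∧ Ryz → Rxz)

Suppose □φ→□□φ is valid. Take Rxy, Ryz and set V(φ)={w : Rxw}. Then □φ at x, so □□φ at x, so □φ at y, so φ at z, i.e. Rxz.
The converse is a direct semantic check.
So the correspondent is transitivity.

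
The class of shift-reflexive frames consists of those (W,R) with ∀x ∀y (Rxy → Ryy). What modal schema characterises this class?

This is shift-reflexivity; the standard corresponding axiom is T□: □(□q → q).
Suppose □(□q→q) is valid. Take Rxy and set V(q)={w : Ryw}. Then at y, □q holds; since □(□q→q) at x, □q→q at y, so q at y, i.e. Ryy.

□(□q → q)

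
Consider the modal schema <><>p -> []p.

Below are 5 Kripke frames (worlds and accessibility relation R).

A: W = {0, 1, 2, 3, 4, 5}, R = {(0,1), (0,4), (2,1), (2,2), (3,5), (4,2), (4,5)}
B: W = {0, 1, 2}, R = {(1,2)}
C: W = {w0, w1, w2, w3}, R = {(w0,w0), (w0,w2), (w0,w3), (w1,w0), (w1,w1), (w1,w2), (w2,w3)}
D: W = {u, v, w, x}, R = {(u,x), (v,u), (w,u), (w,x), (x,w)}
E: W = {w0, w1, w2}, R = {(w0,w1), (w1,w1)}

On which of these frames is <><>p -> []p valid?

B, E

Frame correspondent (Sahlqvist): forall x forall y forall z ((x R^2 y & xRz) -> exists w (y = w & z = w)) — i.e. a generalized confluence (Geach) condition.
A: fails — 0R²2, 0R1 but 2 ≠ 1.
B: holds.
C: fails — w0R²w0, w0Rw2 but w0 ≠ w2.
D: fails — uR²w, uRx but w ≠ x.
E: holds.
Valid on: B, E.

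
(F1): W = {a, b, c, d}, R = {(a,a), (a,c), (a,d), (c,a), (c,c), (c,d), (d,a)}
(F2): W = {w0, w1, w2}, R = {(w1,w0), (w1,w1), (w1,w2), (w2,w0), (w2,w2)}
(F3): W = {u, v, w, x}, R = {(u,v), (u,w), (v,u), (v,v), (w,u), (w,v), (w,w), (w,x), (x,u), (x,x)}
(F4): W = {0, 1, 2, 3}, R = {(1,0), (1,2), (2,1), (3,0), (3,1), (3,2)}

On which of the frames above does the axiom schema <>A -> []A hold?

Frame correspondent (Sahlqvist): forall x forall y forall z (Rxy & Rxz -> y = z) — i.e. partial functionality.
(F1): fails — a sees both a and c.
(F2): fails — w1 sees both w0 and w1.
(F3): fails — u sees both v and w.
(F4): fails — 1 sees both 0 and 2.
Valid on no frame.

none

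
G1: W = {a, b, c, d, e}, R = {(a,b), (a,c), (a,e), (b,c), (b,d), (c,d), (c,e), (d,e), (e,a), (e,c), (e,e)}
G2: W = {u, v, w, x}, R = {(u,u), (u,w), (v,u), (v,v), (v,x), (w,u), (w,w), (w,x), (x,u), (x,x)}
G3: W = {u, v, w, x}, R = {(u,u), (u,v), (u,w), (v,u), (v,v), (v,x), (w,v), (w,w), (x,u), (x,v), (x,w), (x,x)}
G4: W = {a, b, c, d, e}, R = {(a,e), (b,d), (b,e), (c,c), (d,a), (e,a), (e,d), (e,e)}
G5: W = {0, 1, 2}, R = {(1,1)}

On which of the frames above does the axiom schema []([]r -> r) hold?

G2, G3, G5

This is the axiom for shift-reflexivity; its first-order frame correspondent is forall x forall y (Rxy -> Ryy).
G1: fails — Rbc but not Rcc.
G2: satisfies the condition.
G3: satisfies the condition.
G4: fails — Rea but not Raa.
G5: satisfies the condition.
Valid on: G2, G3, G5.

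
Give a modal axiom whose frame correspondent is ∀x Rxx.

This is reflexivity; the standard corresponding axiom is T: □q → q.

□q → q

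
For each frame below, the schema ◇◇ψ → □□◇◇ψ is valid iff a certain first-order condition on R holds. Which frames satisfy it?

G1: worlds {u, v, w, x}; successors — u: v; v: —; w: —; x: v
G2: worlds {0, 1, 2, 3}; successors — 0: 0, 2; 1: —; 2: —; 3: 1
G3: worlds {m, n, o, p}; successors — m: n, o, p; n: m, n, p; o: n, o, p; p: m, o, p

This is the axiom for a generalized confluence (Geach) condition; its first-order frame correspondent is ∀x ∀y ∀z ((xR²y ∧ xR²z) → ∃w (y = w ∧ zR²w)).
G1: satisfies the condition.
G2: fails — 0R²0, 0R²2 but no w with 0=w and 2R²w.
G3: satisfies the condition.

G1, G3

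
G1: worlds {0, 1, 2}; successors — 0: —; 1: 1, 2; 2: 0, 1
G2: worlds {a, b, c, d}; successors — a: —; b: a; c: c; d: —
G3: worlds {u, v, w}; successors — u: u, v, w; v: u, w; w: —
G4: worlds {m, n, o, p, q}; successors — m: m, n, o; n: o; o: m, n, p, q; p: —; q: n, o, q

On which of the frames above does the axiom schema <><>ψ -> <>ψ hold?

Frame correspondent (Sahlqvist): forall x forall y forall z (Rxy & Ryz -> Rxz) — i.e. transitivity.
G1: fails — R12 and R20 but not R10.
G2: condition met.
G3: fails — Rvu and Ruv but not Rvv.
G4: fails — Rom and Rmo but not Roo.

G2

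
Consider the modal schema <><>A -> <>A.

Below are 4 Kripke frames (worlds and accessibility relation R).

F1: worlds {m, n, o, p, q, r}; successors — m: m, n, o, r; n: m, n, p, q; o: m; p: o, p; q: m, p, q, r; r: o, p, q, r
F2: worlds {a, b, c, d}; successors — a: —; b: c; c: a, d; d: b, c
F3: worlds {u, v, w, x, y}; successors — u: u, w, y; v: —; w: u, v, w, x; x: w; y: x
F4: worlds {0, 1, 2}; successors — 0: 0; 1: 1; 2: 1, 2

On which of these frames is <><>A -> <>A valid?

F4

The schema corresponds to transitivity: forall x forall y forall z (Rxy & Ryz -> Rxz).
F1: fails — Rom and Rmn but not Ron.
F2: fails — Rbc and Rcd but not Rbd.
F3: fails — Rxw and Rwu but not Rxu.
F4: holds.
Valid on: F4.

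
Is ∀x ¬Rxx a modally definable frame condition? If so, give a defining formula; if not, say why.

Modal frame validity is preserved under surjective bounded morphisms.
The 2-cycle (worlds w0,w1 with w0→w1→w0) is irreflexive, and the map sending every world to a single reflexive point • is a surjective bounded morphism (forth: every edge maps to (•,•); back: every world has a successor). So any modal formula valid on the 2-cycle is also valid on the reflexive point, which is not irreflexive.
So no modal formula (or set of formulas) defines exactly the irreflexive frames.

No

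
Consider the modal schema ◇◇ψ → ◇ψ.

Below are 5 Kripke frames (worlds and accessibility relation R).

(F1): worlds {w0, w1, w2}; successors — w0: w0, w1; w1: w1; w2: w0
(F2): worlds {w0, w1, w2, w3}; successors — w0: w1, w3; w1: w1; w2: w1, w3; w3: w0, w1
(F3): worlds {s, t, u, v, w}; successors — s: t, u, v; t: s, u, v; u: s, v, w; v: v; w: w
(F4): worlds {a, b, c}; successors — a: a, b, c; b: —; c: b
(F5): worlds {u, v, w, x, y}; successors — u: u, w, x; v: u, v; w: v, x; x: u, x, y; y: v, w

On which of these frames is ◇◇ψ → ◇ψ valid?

(F4)

This is the axiom for a generalized confluence (Geach) condition; its first-order frame correspondent is ∀x ∀y (xR²y → ∃w (y = w ∧ xRw)).
(F1): fails — w2R²w1 but no w with w1=w and w2Rw.
(F2): fails — w0R²w0 but no w with w0=w and w0Rw.
(F3): fails — sR²s but no w* with s=w* and sRw*.
(F4): ✓.
(F5): fails — uR²v but no t with v=t and uRt.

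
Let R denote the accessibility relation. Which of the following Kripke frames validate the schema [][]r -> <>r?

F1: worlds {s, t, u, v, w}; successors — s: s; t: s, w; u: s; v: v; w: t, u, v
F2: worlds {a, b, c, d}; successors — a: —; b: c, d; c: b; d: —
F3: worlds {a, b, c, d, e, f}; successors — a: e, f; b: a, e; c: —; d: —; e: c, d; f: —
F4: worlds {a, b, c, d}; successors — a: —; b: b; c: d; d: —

F1

The schema corresponds to a generalized confluence (Geach) condition: forall x exists w (x R^2 w & xRw).
F1: satisfies the condition.
F2: fails — at a but no w with aR²w and aRw.
F3: fails — at a but no w with aR²w and aRw.
F4: fails — at a but no w with aR²w and aRw.
Valid on: F1.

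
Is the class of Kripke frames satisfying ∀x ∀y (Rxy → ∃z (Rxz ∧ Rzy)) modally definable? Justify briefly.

Yes, by □□p → □p

The condition is density. A defining modal formula is □□p → □p.
Suppose □□p→□p is valid. Take Rxy and set V(p)={w : xR²w}. Then □□p at x, so □p at x, so p at y, i.e. ∃z(Rxz∧Rzy).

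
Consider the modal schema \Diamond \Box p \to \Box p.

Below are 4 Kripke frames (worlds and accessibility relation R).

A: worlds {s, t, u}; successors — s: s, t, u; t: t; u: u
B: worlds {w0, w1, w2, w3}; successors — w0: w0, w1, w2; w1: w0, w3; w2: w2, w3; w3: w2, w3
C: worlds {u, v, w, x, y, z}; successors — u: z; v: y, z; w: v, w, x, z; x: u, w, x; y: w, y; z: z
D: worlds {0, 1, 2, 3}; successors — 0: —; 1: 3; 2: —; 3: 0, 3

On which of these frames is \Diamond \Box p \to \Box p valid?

The schema corresponds to the Euclidean property: \forall x \forall y \forall z (Rxy \wedge Rxz \to Ryz).
A: fails — Rsu and Rss but not Rus.
B: fails — Rw0w1 and Rw0w1 but not Rw1w1.
C: fails — Rvz and Rvy but not Rzy.
D: fails — R30 and R33 but not R03.
Valid on no frame.

none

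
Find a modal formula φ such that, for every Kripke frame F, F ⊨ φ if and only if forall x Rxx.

The condition is reflexivity. The T schema □q → q defines it.
Suppose □q→q is valid. At any x set V(q)={w : Rxw}. Then □q holds at x, so q holds at x, i.e. Rxx.

□q → q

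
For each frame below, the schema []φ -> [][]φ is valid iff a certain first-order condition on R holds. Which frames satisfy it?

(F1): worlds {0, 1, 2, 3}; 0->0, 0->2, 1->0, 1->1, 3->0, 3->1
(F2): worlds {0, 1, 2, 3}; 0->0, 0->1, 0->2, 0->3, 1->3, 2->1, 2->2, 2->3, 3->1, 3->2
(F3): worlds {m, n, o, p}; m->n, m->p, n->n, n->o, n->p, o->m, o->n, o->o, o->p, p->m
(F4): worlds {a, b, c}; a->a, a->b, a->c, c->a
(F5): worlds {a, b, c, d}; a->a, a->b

This is the axiom for transitivity; its first-order frame correspondent is forall x forall y forall z (Rxy & Ryz -> Rxz).
(F1): fails — R10 and R02 but not R12.
(F2): fails — R32 and R23 but not R33.
(F3): fails — Rpm and Rmn but not Rpn.
(F4): fails — Rca and Rac but not Rcc.
(F5): holds.

(F5)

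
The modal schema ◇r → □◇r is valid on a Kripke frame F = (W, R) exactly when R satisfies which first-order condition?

Suppose ◇r→□◇r is valid. Take Rxy, Rxz and set V(r)={y}. Then ◇r at x, so □◇r at x, so ◇r at z, so some w with Rzw has r; w=y, i.e. Rzy. By symmetry of the argument, Ryz.

The Euclidean property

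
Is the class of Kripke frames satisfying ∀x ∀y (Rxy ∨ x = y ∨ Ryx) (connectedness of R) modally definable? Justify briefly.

Any modally definable frame class is closed under disjoint unions.
Take 3 disjoint single-world reflexive frames: each is trivially connected, but their disjoint union has 3 worlds with no edge between distinct components, so it is not connected.
So the class is not modally definable.

No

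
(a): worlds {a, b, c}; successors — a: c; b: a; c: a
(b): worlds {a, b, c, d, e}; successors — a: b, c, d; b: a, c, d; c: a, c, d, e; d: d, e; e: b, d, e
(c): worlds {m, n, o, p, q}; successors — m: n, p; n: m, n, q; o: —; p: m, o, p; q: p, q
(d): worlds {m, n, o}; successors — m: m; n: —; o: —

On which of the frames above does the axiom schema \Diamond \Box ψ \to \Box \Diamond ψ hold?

The schema corresponds to convergence: \forall x \forall y \forall z (Rxy \wedge Rxz \to \exists w (Ryw \wedge Rzw)).
(a): holds.
(b): holds.
(c): fails — Rpm and Rpo but m and o have no common successor.
(d): holds.
Valid on: (a), (b), (d).

(a), (b), (d)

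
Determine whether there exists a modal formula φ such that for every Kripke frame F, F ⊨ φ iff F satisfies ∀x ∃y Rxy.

Yes: it is seriality, defined by the D schema □q → ◇q.

Yes, by □q → ◇q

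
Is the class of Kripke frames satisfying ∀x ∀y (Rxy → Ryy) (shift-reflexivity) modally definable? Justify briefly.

Yes — defined by □(□r → r)

The condition is shift-reflexivity. A defining modal formula is □(□r → r).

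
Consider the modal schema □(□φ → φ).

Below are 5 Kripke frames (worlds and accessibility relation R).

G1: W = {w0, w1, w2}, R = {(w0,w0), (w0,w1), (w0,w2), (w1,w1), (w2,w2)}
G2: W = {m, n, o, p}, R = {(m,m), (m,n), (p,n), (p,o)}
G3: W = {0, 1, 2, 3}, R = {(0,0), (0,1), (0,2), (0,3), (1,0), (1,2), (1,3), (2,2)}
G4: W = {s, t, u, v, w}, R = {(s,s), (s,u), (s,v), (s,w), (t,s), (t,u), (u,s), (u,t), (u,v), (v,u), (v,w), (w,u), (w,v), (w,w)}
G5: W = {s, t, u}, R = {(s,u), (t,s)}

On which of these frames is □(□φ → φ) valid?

G1

Frame correspondent (Sahlqvist): ∀x ∀y (Rxy → Ryy) — i.e. shift-reflexivity.
G1: satisfies the condition.
G2: fails — Rpo but not Roo.
G3: fails — R01 but not R11.
G4: fails — Ruv but not Rvv.
G5: fails — Rsu but not Ruu.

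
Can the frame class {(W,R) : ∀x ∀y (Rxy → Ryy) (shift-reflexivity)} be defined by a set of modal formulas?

Yes, by □(□q → q)

Yes: it is shift-reflexivity, defined by the T□ schema □(□q → q).
Suppose □(□q→q) is valid. Take Rxy and set V(q)={w : Ryw}. Then at y, □q holds; since □(□q→q) at x, □q→q at y, so q at y, i.e. Ryy.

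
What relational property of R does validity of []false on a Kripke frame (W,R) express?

emptiness of R

This schema is the Ver axiom.
It corresponds to emptiness of R: forall x forall y ~Rxy.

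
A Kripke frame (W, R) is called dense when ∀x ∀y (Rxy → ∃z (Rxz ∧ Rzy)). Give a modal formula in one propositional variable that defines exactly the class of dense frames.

This is density; the standard corresponding axiom is C4: □□s → □s.
Suppose □□s→□s is valid. Take Rxy and set V(s)={w : xR²w}. Then □□s at x, so □s at x, so s at y, i.e. ∃z(Rxz∧Rzy).

□□s → □s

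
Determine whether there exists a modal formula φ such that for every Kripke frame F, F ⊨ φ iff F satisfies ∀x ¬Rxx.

Modal frame validity is preserved under surjective bounded morphisms.
The 3-cycle (worlds 0,1,2 with 0→1→2→0) is irreflexive, and the map sending every world to a single reflexive point • is a surjective bounded morphism (forth: every edge maps to (•,•); back: every world has a successor). So any modal formula valid on the 3-cycle is also valid on the reflexive point, which is not irreflexive.
So no modal formula (or set of formulas) defines exactly the irreflexive frames.

Not definable by any modal formula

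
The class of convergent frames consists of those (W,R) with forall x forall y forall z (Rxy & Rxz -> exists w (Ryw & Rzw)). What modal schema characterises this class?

A defining formula is ◇□q → □◇q (the .2 axiom).

◇□q → □◇q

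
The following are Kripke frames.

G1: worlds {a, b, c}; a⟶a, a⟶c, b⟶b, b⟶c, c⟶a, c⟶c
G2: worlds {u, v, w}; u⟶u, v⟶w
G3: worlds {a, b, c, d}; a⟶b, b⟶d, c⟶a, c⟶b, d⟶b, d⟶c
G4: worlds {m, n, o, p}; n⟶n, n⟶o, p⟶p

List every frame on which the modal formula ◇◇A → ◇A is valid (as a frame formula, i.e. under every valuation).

G2, G4

The schema corresponds to transitivity: ∀x ∀y ∀z (Rxy ∧ Ryz → Rxz).
G1: fails — Rbc and Rca but not Rba.
G2: ✓.
G3: fails — Rdc and Rca but not Rda.
G4: ✓.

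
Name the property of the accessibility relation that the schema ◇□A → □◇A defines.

convergence

Suppose ◇□A→□◇A is valid. Take Rxy, Rxz and set V(A)={w : Ryw}. Then □A at y so ◇□A at x, so □◇A at x, so ◇A at z, giving w with Rzw and Ryw.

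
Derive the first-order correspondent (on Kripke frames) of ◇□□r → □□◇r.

∀x ∀y ∀z ((xRy ∧ xR²z) → ∃w (yR²w ∧ zRw))

This is a Sahlqvist (Geach-type) schema ◇^1□^2r → □^2◇^1r.
First-order correspondent: ∀x ∀y ∀z ((xRy ∧ xR²z) → ∃w (yR²w ∧ zRw)).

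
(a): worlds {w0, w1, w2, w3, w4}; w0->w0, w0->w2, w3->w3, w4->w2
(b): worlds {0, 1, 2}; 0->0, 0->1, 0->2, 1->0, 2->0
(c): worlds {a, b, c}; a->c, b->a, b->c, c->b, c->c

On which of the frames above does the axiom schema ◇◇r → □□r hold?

This is the axiom for a generalized confluence (Geach) condition; its first-order frame correspondent is ∀x ∀y ∀z ((xR²y ∧ xR²z) → ∃w (y = w ∧ z = w)).
(a): fails — w0R²w0, w0R²w2 but w0 ≠ w2.
(b): fails — 0R²0, 0R²1 but 0 ≠ 1.
(c): fails — aR²b, aR²c but b ≠ c.

none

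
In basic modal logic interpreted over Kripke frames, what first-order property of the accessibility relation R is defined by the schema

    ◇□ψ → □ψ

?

The Euclidean property

This is a form of the 5 axiom.
Its frame correspondent is the Euclidean property — ∀x ∀y ∀z (Rxy ∧ Rxz → Ryz).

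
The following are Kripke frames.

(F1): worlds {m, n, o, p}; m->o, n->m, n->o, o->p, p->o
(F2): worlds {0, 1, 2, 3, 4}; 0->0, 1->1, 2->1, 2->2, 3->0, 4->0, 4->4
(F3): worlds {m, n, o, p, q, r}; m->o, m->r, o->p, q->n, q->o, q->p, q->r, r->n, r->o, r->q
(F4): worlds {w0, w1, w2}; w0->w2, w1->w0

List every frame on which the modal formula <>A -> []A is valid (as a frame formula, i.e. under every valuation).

(F4)

The schema corresponds to partial functionality: forall x forall y forall z (Rxy & Rxz -> y = z).
(F1): fails — n sees both m and o.
(F2): fails — 2 sees both 1 and 2.
(F3): fails — m sees both o and r.
(F4): ✓.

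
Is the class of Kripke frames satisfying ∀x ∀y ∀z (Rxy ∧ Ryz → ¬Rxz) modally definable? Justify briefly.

If a class were modally definable it would be closed under surjective bounded morphisms (Goldblatt–Thomason).
The 3-cycle (worlds 0,1,2 with 0→1→2→0) is intransitive. Mapping every world to a single reflexive point • is a surjective bounded morphism; the reflexive point is not intransitive (R••∧R•• but R••).
Hence intransitivity is not modally definable.

Not definable by any modal formula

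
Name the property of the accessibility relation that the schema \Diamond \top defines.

seriality

This is a form of the D axiom.
It corresponds to seriality: \forall x \exists y Rxy.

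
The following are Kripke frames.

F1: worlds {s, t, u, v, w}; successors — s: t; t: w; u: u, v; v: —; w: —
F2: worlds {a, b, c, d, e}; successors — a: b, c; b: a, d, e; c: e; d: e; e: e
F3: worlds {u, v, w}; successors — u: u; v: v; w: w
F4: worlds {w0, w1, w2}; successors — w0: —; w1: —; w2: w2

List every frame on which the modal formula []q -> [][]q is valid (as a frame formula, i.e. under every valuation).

F3, F4

Frame correspondent (Sahlqvist): forall x forall y forall z (Rxy & Ryz -> Rxz) — i.e. transitivity.
F1: fails — Rst and Rtw but not Rsw.
F2: fails — Rab and Rba but not Raa.
F3: holds.
F4: holds.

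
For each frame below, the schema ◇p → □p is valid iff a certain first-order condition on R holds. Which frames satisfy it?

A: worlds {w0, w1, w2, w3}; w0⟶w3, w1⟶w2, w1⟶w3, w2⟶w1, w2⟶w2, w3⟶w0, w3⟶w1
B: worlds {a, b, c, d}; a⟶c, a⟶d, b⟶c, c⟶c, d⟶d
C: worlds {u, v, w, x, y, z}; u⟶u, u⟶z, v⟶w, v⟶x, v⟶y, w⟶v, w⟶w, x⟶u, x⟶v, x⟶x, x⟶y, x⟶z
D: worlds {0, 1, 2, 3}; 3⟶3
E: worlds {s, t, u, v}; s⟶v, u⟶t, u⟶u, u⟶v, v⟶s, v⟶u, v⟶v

Frame correspondent (Sahlqvist): ∀x ∀y ∀z (Rxy ∧ Rxz → y = z) — i.e. partial functionality.
A: fails — w1 sees both w2 and w3.
B: fails — a sees both c and d.
C: fails — u sees both u and z.
D: satisfies the condition.
E: fails — u sees both t and u.

D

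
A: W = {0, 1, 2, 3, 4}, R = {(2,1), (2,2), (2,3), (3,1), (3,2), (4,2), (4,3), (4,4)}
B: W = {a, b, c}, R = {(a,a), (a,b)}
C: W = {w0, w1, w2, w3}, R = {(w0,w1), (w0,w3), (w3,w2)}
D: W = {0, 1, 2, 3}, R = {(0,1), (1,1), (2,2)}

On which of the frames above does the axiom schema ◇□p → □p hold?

Frame correspondent (Sahlqvist): ∀x ∀y ∀z (Rxy ∧ Rxz → Ryz) — i.e. the Euclidean property.
A: fails — R23 and R23 but not R33.
B: fails — Rab and Raa but not Rba.
C: fails — Rw0w1 and Rw0w1 but not Rw1w1.
D: ✓.

D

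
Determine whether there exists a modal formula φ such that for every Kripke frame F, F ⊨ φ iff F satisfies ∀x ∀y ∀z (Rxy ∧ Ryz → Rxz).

This is a Sahlqvist condition; the 4 axiom □p → □□p defines it.
Suppose □p→□□p is valid. Take Rxy, Ryz and set V(p)={w : Rxw}. Then □p at x, so □□p at x, so □p at y, so p at z, i.e. Rxz.

Yes, by □p → □□p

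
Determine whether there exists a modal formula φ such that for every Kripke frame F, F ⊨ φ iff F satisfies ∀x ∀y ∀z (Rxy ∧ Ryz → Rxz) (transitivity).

This is a Sahlqvist condition; the 4 axiom □r → □□r defines it.
Suppose □r→□□r is valid. Take Rxy, Ryz and set V(r)={w : Rxw}. Then □r at x, so □□r at x, so □r at y, so r at z, i.e. Rxz.

Yes — defined by □r → □□r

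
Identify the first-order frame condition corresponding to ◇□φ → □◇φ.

Suppose ◇□φ→□◇φ is valid. Take Rxy, Rxz and set V(φ)={w : Ryw}. Then □φ at y so ◇□φ at x, so □◇φ at x, so ◇φ at z, giving w with Rzw and Ryw.
Conversely, on a frame with convergence the schema holds at every world under every valuation.
Frame condition: ∀x ∀y ∀z (Rxy ∧ Rxz → ∃w (Ryw ∧ Rzw)).

Convergence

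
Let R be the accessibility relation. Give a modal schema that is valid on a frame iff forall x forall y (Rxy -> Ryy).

This is shift-reflexivity; the standard corresponding axiom is T□: □(□s → s).
Suppose □(□s→s) is valid. Take Rxy and set V(s)={w : Ryw}. Then at y, □s holds; since □(□s→s) at x, □s→s at y, so s at y, i.e. Ryy.

□(□s → s)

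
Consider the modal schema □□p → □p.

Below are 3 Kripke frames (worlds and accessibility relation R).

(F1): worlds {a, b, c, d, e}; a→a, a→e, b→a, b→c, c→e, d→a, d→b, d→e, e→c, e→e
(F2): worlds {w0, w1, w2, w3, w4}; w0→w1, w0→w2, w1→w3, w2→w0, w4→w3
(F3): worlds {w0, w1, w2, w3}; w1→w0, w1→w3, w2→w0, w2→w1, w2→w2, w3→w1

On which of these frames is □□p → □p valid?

none

The schema corresponds to density: ∀x ∀y (Rxy → ∃z (Rxz ∧ Rzy)).
(F1): fails — Rbc but no z with Rbz and Rzc.
(F2): fails — Rw1w3 but no z with Rw1z and Rzw3.
(F3): fails — Rw1w0 but no z with Rw1z and Rzw0.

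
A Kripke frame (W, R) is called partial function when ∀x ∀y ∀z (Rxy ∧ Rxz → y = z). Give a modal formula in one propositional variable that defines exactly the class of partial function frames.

This is partial functionality; the standard corresponding axiom is CD: ◇p → □p.
Suppose ◇p→□p is valid. Take Rxy, Rxz and set V(p)={y}. Then ◇p at x, so □p at x, so p at z, i.e. z=y.

◇p → □p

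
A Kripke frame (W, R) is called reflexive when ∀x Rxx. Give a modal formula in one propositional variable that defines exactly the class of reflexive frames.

□r → r

This is reflexivity; the standard corresponding axiom is T: □r → r.
Suppose □r→r is valid. At any x set V(r)={w : Rxw}. Then □r holds at x, so r holds at x, i.e. Rxx.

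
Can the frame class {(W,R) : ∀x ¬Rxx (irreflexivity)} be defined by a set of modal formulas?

Any modally definable frame class is closed under surjective bounded morphisms.
The 4-cycle (worlds a,b,c,d with a→b→c→d→a) is irreflexive, and the map sending every world to a single reflexive point • is a surjective bounded morphism (forth: every edge maps to (•,•); back: every world has a successor). So any modal formula valid on the 4-cycle is also valid on the reflexive point, which is not irreflexive.
So the class is not modally definable.

Not modally definable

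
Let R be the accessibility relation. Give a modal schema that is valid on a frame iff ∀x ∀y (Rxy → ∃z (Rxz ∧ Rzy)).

□□ψ → □ψ

The condition is density. The C4 schema □□ψ → □ψ defines it.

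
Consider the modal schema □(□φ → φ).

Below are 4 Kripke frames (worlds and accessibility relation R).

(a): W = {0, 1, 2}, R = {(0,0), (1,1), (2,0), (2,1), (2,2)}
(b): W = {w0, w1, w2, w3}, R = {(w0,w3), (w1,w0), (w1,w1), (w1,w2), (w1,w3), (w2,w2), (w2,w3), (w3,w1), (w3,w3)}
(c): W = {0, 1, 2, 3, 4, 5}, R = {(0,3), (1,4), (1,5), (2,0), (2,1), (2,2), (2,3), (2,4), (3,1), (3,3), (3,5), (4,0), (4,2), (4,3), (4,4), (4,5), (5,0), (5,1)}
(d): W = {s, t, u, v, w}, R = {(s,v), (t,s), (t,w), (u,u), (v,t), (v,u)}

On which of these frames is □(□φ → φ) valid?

(a)

This is the axiom for shift-reflexivity; its first-order frame correspondent is ∀x ∀y (Rxy → Ryy).
(a): satisfies the condition.
(b): fails — Rw1w0 but not Rw0w0.
(c): fails — R51 but not R11.
(d): fails — Rvt but not Rtt.
Valid on: (a).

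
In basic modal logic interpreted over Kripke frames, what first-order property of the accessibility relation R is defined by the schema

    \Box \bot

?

□⊥ is valid iff no world has any successor (otherwise □⊥ fails at any world with one).
Conversely, on a frame with emptiness of R the schema holds at every world under every valuation.
So the correspondent is emptiness of R.

emptiness of R: \forall x \forall y \neg Rxy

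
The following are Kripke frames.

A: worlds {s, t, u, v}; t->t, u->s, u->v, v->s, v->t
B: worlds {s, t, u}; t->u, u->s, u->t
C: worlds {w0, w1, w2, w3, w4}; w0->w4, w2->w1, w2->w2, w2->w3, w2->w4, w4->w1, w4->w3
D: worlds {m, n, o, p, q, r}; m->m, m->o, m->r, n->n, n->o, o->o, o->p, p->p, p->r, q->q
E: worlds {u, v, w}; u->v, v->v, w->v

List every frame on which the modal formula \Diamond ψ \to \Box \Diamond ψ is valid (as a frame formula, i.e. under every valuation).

E

The schema corresponds to the Euclidean property: \forall x \forall y \forall z (Rxy \wedge Rxz \to Ryz).
A: fails — Ruv and Ruv but not Rvv.
B: fails — Rtu and Rtu but not Ruu.
C: fails — Rw0w4 and Rw0w4 but not Rw4w4.
D: fails — Rmr and Rmr but not Rrr.
E: condition met.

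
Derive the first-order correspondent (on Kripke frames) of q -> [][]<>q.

forall x forall z (x R^2 z -> exists w (x = w & zRw))

This is a Sahlqvist (Geach-type) schema ◇^0□^0q → □^2◇^1q.
Minimal-valuation argument: fix x; take any y with xR^0y and any z with xR^2z. Set V(q) to the set of worlds R-reachable from y in exactly 0 steps. Then □^0q holds at y, so the antecedent holds at x; validity forces ◇^1q at z, giving a w with zR^1w and yR^0w.
First-order correspondent: forall x forall z (x R^2 z -> exists w (x = w & zRw)).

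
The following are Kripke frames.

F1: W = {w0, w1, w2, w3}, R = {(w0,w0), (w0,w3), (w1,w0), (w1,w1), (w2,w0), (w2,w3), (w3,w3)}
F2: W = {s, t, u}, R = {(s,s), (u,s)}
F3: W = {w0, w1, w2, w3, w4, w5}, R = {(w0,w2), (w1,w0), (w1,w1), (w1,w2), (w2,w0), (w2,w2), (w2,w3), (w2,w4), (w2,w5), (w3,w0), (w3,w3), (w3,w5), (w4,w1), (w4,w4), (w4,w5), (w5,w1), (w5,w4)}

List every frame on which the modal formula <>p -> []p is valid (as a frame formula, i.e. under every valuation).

The schema corresponds to partial functionality: forall x forall y forall z (Rxy & Rxz -> y = z).
F1: fails — w0 sees both w0 and w3.
F2: holds.
F3: fails — w1 sees both w0 and w1.
Valid on: F2.

F2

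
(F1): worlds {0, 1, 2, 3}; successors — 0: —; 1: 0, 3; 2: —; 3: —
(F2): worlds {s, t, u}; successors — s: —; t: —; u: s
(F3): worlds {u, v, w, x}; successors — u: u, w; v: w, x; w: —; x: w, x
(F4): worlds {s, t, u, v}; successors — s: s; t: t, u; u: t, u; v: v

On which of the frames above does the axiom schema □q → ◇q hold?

(F4)

This is the axiom for seriality; its first-order frame correspondent is ∀x ∃y Rxy.
(F1): fails — world 0 has no successor.
(F2): fails — world s has no successor.
(F3): fails — world w has no successor.
(F4): ✓.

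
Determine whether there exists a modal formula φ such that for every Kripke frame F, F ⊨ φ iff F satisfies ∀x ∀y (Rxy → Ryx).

This is a Sahlqvist condition; the B axiom q → □◇q defines it.

Yes — defined by q → □◇q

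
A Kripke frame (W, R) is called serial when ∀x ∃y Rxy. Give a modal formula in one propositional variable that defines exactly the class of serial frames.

The condition is seriality. The D schema □r → ◇r defines it.
Suppose □r→◇r is valid. At any x set V(r)=W. Then □r at x, so ◇r at x, so x has a successor.

□r → ◇r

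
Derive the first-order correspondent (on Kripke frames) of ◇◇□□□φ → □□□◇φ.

This is a Sahlqvist (Geach-type) schema ◇^2□^3φ → □^3◇^1φ.
Minimal-valuation argument: fix x; take any y with xR^2y and any z with xR^3z. Set V(φ) to the set of worlds R-reachable from y in exactly 3 steps. Then □^3φ holds at y, so the antecedent holds at x; validity forces ◇^1φ at z, giving a w with zR^1w and yR^3w.
First-order correspondent: ∀x ∀y ∀z ((xR²y ∧ xR³z) → ∃w (yR³w ∧ zRw)).

∀x ∀y ∀z ((xR²y ∧ xR³z) → ∃w (yR³w ∧ zRw))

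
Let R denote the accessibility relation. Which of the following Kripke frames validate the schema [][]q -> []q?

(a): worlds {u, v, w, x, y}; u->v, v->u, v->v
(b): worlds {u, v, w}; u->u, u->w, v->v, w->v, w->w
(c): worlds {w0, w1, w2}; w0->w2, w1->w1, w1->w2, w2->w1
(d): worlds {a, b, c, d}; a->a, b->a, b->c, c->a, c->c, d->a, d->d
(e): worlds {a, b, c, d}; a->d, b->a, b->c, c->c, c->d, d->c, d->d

The schema corresponds to density: forall x forall y (Rxy -> exists z (Rxz & Rzy)).
(a): ✓.
(b): ✓.
(c): fails — Rw0w2 but no z with Rw0z and Rzw2.
(d): ✓.
(e): fails — Rba but no z with Rbz and Rza.

(a), (b), (d)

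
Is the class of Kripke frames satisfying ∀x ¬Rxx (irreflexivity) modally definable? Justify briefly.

Modal frame validity is preserved under surjective bounded morphisms.
The 5-cycle (worlds s,t,u,v,w with s→t→u→v→w→s) is irreflexive, and the map sending every world to a single reflexive point • is a surjective bounded morphism (forth: every edge maps to (•,•); back: every world has a successor). So any modal formula valid on the 5-cycle is also valid on the reflexive point, which is not irreflexive.
So the class is not modally definable.

Not modally definable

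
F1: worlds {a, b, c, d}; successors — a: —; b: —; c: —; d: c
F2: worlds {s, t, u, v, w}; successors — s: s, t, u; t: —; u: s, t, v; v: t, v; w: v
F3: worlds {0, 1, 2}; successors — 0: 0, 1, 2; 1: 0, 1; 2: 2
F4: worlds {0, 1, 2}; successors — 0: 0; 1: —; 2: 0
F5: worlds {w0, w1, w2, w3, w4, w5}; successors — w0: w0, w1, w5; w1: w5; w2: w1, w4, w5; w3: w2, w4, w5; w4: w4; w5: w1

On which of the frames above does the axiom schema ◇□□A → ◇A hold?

F3, F4, F5

Frame correspondent (Sahlqvist): ∀x ∀y (xRy → ∃w (yR²w ∧ xRw)) — i.e. a generalized confluence (Geach) condition.
F1: fails — dRc but no w with cR²w and dRw.
F2: fails — sRt but no w* with tR²w* and sRw*.
F3: holds.
F4: holds.
F5: holds.
Valid on: F3, F4, F5.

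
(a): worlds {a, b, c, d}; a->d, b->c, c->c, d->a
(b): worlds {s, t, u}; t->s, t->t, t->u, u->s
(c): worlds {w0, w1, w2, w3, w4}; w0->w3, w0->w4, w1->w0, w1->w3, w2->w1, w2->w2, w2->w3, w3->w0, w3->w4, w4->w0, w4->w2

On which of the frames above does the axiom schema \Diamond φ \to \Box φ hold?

The schema corresponds to partial functionality: \forall x \forall y \forall z (Rxy \wedge Rxz \to y = z).
(a): holds.
(b): fails — t sees both s and t.
(c): fails — w0 sees both w3 and w4.
Valid on: (a).

(a)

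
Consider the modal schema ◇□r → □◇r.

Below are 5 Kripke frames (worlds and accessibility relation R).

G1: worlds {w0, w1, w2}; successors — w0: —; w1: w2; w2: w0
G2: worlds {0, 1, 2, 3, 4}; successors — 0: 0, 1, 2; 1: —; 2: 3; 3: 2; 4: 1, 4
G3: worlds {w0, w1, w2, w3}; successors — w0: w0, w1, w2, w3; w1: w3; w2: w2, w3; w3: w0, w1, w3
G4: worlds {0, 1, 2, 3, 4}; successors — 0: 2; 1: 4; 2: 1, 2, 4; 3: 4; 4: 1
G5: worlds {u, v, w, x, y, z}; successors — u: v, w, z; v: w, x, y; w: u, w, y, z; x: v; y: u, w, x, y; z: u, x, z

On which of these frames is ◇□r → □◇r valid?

This is the axiom for convergence; its first-order frame correspondent is ∀x ∀y ∀z (Rxy ∧ Rxz → ∃w (Ryw ∧ Rzw)).
G1: fails — Rw2w0 and Rw2w0 but w0 and w0 have no common successor.
G2: fails — R00 and R02 but 0 and 2 have no common successor.
G3: ✓.
G4: fails — R21 and R24 but 1 and 4 have no common successor.
G5: fails — Rvw and Rvx but w and x have no common successor.

G3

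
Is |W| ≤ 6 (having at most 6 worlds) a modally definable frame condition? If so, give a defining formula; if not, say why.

Not definable by any modal formula

Any modally definable frame class is closed under disjoint unions.
Any modal formula valid on each of 7 disjoint one-world frames is valid on their disjoint union (validity is preserved under disjoint unions). Each one-world frame has |W|=1≤6, but the union has |W|=7.
Hence having at most 6 worlds is not modally definable.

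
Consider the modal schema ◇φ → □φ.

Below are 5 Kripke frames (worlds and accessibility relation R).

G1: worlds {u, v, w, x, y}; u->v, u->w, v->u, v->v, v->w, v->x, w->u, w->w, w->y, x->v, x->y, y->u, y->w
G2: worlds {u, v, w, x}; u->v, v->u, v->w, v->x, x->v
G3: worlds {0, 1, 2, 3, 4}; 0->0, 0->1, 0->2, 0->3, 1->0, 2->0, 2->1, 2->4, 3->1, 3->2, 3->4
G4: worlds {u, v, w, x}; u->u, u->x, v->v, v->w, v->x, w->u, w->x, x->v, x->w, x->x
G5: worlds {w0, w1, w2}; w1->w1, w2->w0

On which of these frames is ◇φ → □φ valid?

This is the axiom for partial functionality; its first-order frame correspondent is ∀x ∀y ∀z (Rxy ∧ Rxz → y = z).
G1: fails — u sees both v and w.
G2: fails — v sees both u and w.
G3: fails — 0 sees both 0 and 1.
G4: fails — u sees both u and x.
G5: condition met.
Valid on: G5.

G5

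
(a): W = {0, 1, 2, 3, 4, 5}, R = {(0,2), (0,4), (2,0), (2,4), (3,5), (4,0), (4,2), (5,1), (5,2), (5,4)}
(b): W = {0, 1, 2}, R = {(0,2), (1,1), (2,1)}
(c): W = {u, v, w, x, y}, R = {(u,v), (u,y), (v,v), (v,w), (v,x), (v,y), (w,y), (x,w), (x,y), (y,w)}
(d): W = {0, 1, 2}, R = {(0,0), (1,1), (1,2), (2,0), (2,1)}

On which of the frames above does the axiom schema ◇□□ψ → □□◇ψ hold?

This is the axiom for a generalized confluence (Geach) condition; its first-order frame correspondent is ∀x ∀y ∀z ((xRy ∧ xR²z) → ∃w (yR²w ∧ zRw)).
(a): fails — 3R5, 3R²1 but no w with 5R²w and 1Rw.
(b): condition met.
(c): fails — uRy, uR²y but no t with yR²t and yRt.
(d): fails — 2R0, 2R²1 but no w with 0R²w and 1Rw.

(b)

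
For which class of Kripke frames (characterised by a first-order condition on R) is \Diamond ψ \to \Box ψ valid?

partial functionality

This schema is the CD axiom.
Its frame correspondent is partial functionality — \forall x \forall y \forall z (Rxy \wedge Rxz \to y = z).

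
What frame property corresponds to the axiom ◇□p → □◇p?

Convergence

Suppose ◇□p→□◇p is valid. Take Rxy, Rxz and set V(p)={w : Ryw}. Then □p at y so ◇□p at x, so □◇p at x, so ◇p at z, giving w with Rzw and Ryw.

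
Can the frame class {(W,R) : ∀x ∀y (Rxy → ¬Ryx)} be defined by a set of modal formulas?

If a class were modally definable it would be closed under surjective bounded morphisms (Goldblatt–Thomason).
The 5-cycle (worlds 0,1,2,3,4 with 0→1→2→3→4→0) is asymmetric. Mapping every world to a single reflexive point • is a surjective bounded morphism, and the reflexive point is not asymmetric (R•• but asymmetry requires ¬R••).
So no modal formula (or set of formulas) defines exactly the asymmetric frames.

Not modally definable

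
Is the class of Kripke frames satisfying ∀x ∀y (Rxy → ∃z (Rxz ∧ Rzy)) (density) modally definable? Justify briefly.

Yes, by □□r → □r

Yes: it is density, defined by the C4 schema □□r → □r.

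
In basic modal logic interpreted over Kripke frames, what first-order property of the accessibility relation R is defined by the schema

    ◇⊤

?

seriality: ∀x ∃y Rxy

◇⊤ holds at w iff w has a successor, so frame-validity of ◇⊤ is exactly seriality. Equivalently via □q → ◇q:
Suppose □q→◇q is valid. At any x set V(q)=W. Then □q at x, so ◇q at x, so x has a successor.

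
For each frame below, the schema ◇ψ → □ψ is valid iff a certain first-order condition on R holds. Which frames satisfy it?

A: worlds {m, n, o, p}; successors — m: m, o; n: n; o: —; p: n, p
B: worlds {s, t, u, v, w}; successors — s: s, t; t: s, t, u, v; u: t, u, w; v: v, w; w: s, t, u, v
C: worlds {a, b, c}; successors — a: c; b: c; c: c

Frame correspondent (Sahlqvist): ∀x ∀y ∀z (Rxy ∧ Rxz → y = z) — i.e. partial functionality.
A: fails — m sees both m and o.
B: fails — s sees both s and t.
C: ✓.
Valid on: C.

C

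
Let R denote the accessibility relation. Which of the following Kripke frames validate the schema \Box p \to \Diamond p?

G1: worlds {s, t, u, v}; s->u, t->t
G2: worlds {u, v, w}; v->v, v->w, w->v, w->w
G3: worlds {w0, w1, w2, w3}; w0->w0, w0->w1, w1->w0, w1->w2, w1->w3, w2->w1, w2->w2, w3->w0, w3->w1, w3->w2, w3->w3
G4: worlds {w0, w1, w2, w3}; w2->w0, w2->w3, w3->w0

Frame correspondent (Sahlqvist): \forall x \exists y Rxy — i.e. seriality.
G1: fails — world u has no successor.
G2: fails — world u has no successor.
G3: satisfies the condition.
G4: fails — world w0 has no successor.

G3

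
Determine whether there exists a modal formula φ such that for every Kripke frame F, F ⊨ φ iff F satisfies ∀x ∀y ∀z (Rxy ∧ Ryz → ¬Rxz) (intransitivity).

Modal frame validity is preserved under surjective bounded morphisms.
The 5-cycle (worlds a,b,c,d,e with a→b→c→d→e→a) is intransitive. Mapping every world to a single reflexive point • is a surjective bounded morphism; the reflexive point is not intransitive (R••∧R•• but R••).
So no modal formula (or set of formulas) defines exactly the intransitive frames.

Not modally definable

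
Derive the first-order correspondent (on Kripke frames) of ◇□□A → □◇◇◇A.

∀x ∀y ∀z ((xRy ∧ xRz) → ∃w (yR²w ∧ zR³w))

This is a Sahlqvist (Geach-type) schema ◇^1□^2A → □^1◇^3A.
Minimal-valuation argument: fix x; take any y with xR^1y and any z with xR^1z. Set V(A) to the set of worlds R-reachable from y in exactly 2 steps. Then □^2A holds at y, so the antecedent holds at x; validity forces ◇^3A at z, giving a w with zR^3w and yR^2w.
First-order correspondent: ∀x ∀y ∀z ((xRy ∧ xRz) → ∃w (yR²w ∧ zR³w)).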